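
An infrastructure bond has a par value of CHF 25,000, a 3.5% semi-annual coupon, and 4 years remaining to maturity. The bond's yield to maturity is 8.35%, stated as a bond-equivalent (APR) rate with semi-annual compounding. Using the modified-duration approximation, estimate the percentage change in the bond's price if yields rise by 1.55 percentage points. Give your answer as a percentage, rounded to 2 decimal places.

-5.57%

Periodic yield y = 0.04175. Modified duration first:
  t   CF        PV=CF/(1+0.04175)^t    t·PV
  1       437.50       419.9664       419.9664
  2       437.50       403.1355       806.2710
  3       437.50       386.9791     1,160.9374
  4       437.50       371.4702     1,485.8809
  5       437.50       356.5829     1,782.9145
  6       437.50       342.2922     2,053.7532
  7       437.50       328.5742     2,300.0196
  8    25,437.50    18,338.6074   146,708.8594
  Σ                 20,947.6080   156,718.6023
P = 20,947.6080; D_Mac = 7.48146 half-year periods = 3.74073 yrs; D_mod = 3.74073/(1+0.04175) = 3.59081 yrs.
ΔP/P ≈ -D_mod · Δy = -3.59081 × (+0.0155) = -0.055658 = -5.5658%.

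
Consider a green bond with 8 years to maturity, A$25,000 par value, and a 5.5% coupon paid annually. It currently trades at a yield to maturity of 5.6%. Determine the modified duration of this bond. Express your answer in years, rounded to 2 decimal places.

Periodic yield y = 0.056. First find Macaulay duration:
  t   CF        PV=CF/(1+0.056)^t    t·PV
  1     1,375.00     1,302.0833     1,302.0833
  2     1,375.00     1,233.0335     2,466.0669
  3     1,375.00     1,167.6453     3,502.9360
  4     1,375.00     1,105.7247     4,422.8989
  5     1,375.00     1,047.0878     5,235.4391
  6     1,375.00       991.5604     5,949.3626
  7     1,375.00       938.9777     6,572.8438
  8    26,375.00    17,056.1546   136,449.2364
  Σ                 24,842.2673   165,900.8671
P = 24,842.2673; Macaulay duration = 165,900.8671 / 24,842.2673 = 6.67817 years.
Modified duration = D_Mac / (1 + y) = 6.67817 / 1.056 = 6.32402 years.

6.32 years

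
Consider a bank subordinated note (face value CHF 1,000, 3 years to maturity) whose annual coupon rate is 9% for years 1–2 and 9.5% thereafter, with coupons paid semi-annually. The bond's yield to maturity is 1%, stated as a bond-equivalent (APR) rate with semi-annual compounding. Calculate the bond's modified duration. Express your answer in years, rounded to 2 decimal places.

Periodic yield y = 0.005. First find Macaulay duration:
  t   CF        PV=CF/(1+0.005)^t    t·PV
  1        45.00        44.7761        44.7761
  2        45.00        44.5534        89.1067
  3        45.00        44.3317       132.9951
  4        45.00        44.1111       176.4446
  5        47.50        46.3301       231.6505
  6     1,047.50     1,016.6177     6,099.7061
  Σ                  1,240.7201     6,774.6791
P = 1,240.7201; Macaulay duration = 6,774.6791 / 1,240.7201 = 5.46028 half-year periods = 2.73014 years.
Modified duration = D_Mac / (1 + y) = 2.73014 / 1.005 = 2.71656 years.

2.72 years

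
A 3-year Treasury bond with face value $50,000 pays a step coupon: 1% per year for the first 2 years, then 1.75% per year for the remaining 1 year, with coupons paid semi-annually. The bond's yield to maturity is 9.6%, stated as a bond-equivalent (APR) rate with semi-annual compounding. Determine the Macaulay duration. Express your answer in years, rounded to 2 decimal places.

Periodic yield y = 0.048. Discount each cash flow and weight by its period:
  t   CF        PV=CF/(1+0.048)^t    t·PV
  1       250.00       238.5496       238.5496
  2       250.00       227.6237       455.2474
  3       250.00       217.1982       651.5945
  4       250.00       207.2502       829.0006
  5       437.50       346.0761     1,730.3806
  6    50,437.50    38,070.2612   228,421.5670
  Σ                 39,306.9589   232,326.3398
Price P = Σ PV = 39,306.9589.
Macaulay duration = Σ(t·PV) / P = 232,326.3398 / 39,306.9589 = 5.91057 half-year periods.
In years: 5.91057 / 2 = 2.95528 years.

2.96 years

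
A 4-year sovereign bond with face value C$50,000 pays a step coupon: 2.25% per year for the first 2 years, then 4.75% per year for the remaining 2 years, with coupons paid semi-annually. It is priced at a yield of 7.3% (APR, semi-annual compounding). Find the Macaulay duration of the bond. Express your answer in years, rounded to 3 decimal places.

3.801 years

Periodic yield y = 0.0365. Discount each cash flow and weight by its period:
  t   CF        PV=CF/(1+0.0365)^t    t·PV
  1       562.50       542.6918       542.6918
  2       562.50       523.5810     1,047.1621
  3       562.50       505.1433     1,515.4299
  4       562.50       487.3549     1,949.4194
  5     1,187.50       992.6293     4,963.1465
  6     1,187.50       957.6742     5,746.0451
  7     1,187.50       923.9500     6,467.6501
  8    51,187.50    38,424.6100   307,396.8796
  Σ                 43,357.6344   329,628.4244
Price P = Σ PV = 43,357.6344.
Macaulay duration = Σ(t·PV) / P = 329,628.4244 / 43,357.6344 = 7.60255 half-year periods.
In years: 7.60255 / 2 = 3.80127 years.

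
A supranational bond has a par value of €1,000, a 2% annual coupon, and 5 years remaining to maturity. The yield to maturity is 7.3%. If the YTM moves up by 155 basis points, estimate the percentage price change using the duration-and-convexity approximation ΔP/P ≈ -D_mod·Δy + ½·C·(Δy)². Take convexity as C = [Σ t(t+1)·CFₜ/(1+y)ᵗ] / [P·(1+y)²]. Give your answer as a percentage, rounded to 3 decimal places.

-6.607%

With y = 0.073:
  t   CF        PV=CF/(1+0.073)^t    t·PV        t(t+1)·PV
  1        20.00        18.6393        18.6393          37.2787
  2        20.00        17.3712        34.7425         104.2274
  3        20.00        16.1894        48.5682         194.2728
  4        20.00        15.0880        60.3519         301.7596
  5     1,020.00       717.1361     3,585.6803      21,514.0819
  Σ                    784.4240     3,747.9822      22,151.6203
P = 784.4240; D_Mac = 4.77801 yrs; D_mod = 4.45294 yrs; C = 24.52761.
Duration effect: -4.45294 × (+0.0155) = -0.069021
Convexity effect: 0.5 × 24.52761 × (0.0155)² = +0.0029464
ΔP/P ≈ -0.069021 + 0.0029464 = -0.066074 = -6.6074%.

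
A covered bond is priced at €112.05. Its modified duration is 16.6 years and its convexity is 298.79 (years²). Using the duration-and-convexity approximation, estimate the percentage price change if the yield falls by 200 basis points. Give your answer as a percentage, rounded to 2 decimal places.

+39.18%

Duration effect: -D_mod·Δy = -16.6 × (-0.02) = +0.332000
Convexity effect: ½·C·(Δy)² = 0.5 × 298.79 × (-0.02)² = +0.0597580
ΔP/P ≈ +0.332000 + 0.0597580 = +0.391758
= +39.1758%.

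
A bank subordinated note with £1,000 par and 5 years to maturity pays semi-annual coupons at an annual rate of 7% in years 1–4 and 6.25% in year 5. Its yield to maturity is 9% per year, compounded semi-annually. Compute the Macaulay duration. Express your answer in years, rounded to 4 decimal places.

4.2663 years

Periodic yield y = 0.045. Discount each cash flow and weight by its period:
  t   CF        PV=CF/(1+0.045)^t    t·PV
  1        35.00        33.4928        33.4928
  2        35.00        32.0505        64.1011
  3        35.00        30.6704        92.0111
  4        35.00        29.3496       117.3986
  5        35.00        28.0858       140.4289
  6        35.00        26.8764       161.2581
  7        35.00        25.7190       180.0330
  8        35.00        24.6115       196.8918
  9        31.25        21.0283       189.2544
  10    1,031.25       664.0504     6,640.5042
  Σ                    915.9347     7,815.3741
Price P = Σ PV = 915.9347.
Macaulay duration = Σ(t·PV) / P = 7,815.3741 / 915.9347 = 8.53268 half-year periods.
In years: 8.53268 / 2 = 4.26634 years.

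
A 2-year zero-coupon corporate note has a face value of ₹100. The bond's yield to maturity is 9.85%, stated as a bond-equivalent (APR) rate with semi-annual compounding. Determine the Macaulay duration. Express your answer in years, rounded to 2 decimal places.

A zero-coupon bond has a single cash flow at maturity, so its Macaulay duration equals its maturity: 2 years.
(Equivalently: 4 semi-annual periods ÷ 2 = 2 years.)

2.00 years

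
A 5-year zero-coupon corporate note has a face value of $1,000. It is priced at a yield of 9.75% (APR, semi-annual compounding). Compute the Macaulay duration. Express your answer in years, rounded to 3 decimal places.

5.000 years

A zero-coupon bond has a single cash flow at maturity, so its Macaulay duration equals its maturity: 5 years.
(Equivalently: 10 semi-annual periods ÷ 2 = 5 years.)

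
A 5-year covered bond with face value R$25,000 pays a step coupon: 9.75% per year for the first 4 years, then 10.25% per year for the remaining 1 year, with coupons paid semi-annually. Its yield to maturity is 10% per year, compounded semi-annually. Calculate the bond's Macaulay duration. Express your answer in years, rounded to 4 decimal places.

4.0707 years

Periodic yield y = 0.05. Discount each cash flow and weight by its period:
  t   CF        PV=CF/(1+0.05)^t    t·PV
  1     1,218.75     1,160.7143     1,160.7143
  2     1,218.75     1,105.4422     2,210.8844
  3     1,218.75     1,052.8021     3,158.4062
  4     1,218.75     1,002.6686     4,010.6746
  5     1,218.75       954.9225     4,774.6126
  6     1,218.75       909.4500     5,456.7001
  7     1,218.75       866.1429     6,063.0001
  8     1,218.75       824.8980     6,599.1838
  9     1,281.25       825.9052     7,433.1466
  10   26,281.25    16,134.4077   161,344.0769
  Σ                 24,837.3534   202,211.3995
Price P = Σ PV = 24,837.3534.
Macaulay duration = Σ(t·PV) / P = 202,211.3995 / 24,837.3534 = 8.14142 half-year periods.
In years: 8.14142 / 2 = 4.07071 years.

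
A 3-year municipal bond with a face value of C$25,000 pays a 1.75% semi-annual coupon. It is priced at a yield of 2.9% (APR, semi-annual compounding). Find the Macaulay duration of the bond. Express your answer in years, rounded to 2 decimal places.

2.93 years

Periodic yield y = 0.0145. Discount each cash flow and weight by its period:
  t   CF        PV=CF/(1+0.0145)^t    t·PV
  1       218.75       215.6235       215.6235
  2       218.75       212.5416       425.0832
  3       218.75       209.5038       628.5114
  4       218.75       206.5094       826.0377
  5       218.75       203.5578     1,017.7891
  6    25,218.75    23,131.8969   138,791.3815
  Σ                 24,179.6330   141,904.4263
Price P = Σ PV = 24,179.6330.
Macaulay duration = Σ(t·PV) / P = 141,904.4263 / 24,179.6330 = 5.86876 half-year periods.
In years: 5.86876 / 2 = 2.93438 years.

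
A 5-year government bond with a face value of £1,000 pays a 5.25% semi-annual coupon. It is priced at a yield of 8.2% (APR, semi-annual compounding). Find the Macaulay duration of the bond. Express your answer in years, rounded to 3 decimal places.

Periodic yield y = 0.041. Discount each cash flow and weight by its period:
  t   CF        PV=CF/(1+0.041)^t    t·PV
  1        26.25        25.2161        25.2161
  2        26.25        24.2230        48.4460
  3        26.25        23.2690        69.8069
  4        26.25        22.3525        89.4101
  5        26.25        21.4722       107.3608
  6        26.25        20.6265       123.7588
  7        26.25        19.8141       138.6987
  8        26.25        19.0337       152.2697
  9        26.25        18.2841       164.5566
  10    1,026.25       686.6665     6,866.6652
  Σ                    880.9576     7,786.1889
Price P = Σ PV = 880.9576.
Macaulay duration = Σ(t·PV) / P = 7,786.1889 / 880.9576 = 8.83832 half-year periods.
In years: 8.83832 / 2 = 4.41916 years.

4.419 years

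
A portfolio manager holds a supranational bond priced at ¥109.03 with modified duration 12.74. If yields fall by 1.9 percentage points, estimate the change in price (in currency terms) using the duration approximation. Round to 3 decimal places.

+¥26.392

Duration approximation: ΔP/P ≈ -D_mod · Δy = -12.74 × (-0.019) = +0.242060.
ΔP ≈ 109.03 × (+0.242060) = +26.3918018.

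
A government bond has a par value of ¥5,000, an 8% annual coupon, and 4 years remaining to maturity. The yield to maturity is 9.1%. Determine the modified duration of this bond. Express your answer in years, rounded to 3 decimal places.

3.271 years

Periodic yield y = 0.091. First find Macaulay duration:
  t   CF        PV=CF/(1+0.091)^t    t·PV
  1       400.00       366.6361       366.6361
  2       400.00       336.0551       672.1102
  3       400.00       308.0248       924.0745
  4     5,400.00     3,811.4898    15,245.9590
  Σ                  4,822.2058    17,208.7799
P = 4,822.2058; Macaulay duration = 17,208.7799 / 4,822.2058 = 3.56865 years.
Modified duration = D_Mac / (1 + y) = 3.56865 / 1.091 = 3.27099 years.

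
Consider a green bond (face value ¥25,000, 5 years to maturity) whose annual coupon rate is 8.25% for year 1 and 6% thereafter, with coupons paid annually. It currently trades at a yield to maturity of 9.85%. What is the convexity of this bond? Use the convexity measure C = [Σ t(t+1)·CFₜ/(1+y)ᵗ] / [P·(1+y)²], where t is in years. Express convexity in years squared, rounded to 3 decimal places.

With y = 0.0985:
  t   CF        PV=CF/(1+0.0985)^t    t·PV        t(t+1)·PV
  1     2,062.50     1,877.5603     1,877.5603       3,755.1206
  2     1,500.00     1,243.0573     2,486.1145       7,458.3436
  3     1,500.00     1,131.5951     3,394.7854      13,579.1417
  4     1,500.00     1,030.1276     4,120.5103      20,602.5516
  5    26,500.00    16,567.0647    82,835.3234     497,011.9402
  Σ                 21,849.4050    94,714.2940     542,407.0978
P = 21,849.4050.
Convexity = Σ t(t+1)·PV / [P·(1+y)²] = 542,407.0978 / (21,849.4050 × 1.206702) = 20.57243.

20.572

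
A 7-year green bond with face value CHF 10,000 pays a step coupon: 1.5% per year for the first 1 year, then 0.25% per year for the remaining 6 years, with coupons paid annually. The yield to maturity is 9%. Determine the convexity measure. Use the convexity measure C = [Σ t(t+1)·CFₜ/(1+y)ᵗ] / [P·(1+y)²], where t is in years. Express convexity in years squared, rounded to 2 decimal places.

45.57

With y = 0.09:
  t   CF        PV=CF/(1+0.09)^t    t·PV        t(t+1)·PV
  1       150.00       137.6147       137.6147         275.2294
  2        25.00        21.0420        42.0840         126.2520
  3        25.00        19.3046        57.9138         231.6550
  4        25.00        17.7106        70.8425         354.2126
  5        25.00        16.2483        81.2414         487.4485
  6        25.00        14.9067        89.4401         626.0807
  7    10,025.00     5,484.0183    38,388.1281     307,105.0251
  Σ                  5,710.8452    38,867.2646     309,205.9033
P = 5,710.8452.
Convexity = Σ t(t+1)·PV / [P·(1+y)²] = 309,205.9033 / (5,710.8452 × 1.188100) = 45.57161.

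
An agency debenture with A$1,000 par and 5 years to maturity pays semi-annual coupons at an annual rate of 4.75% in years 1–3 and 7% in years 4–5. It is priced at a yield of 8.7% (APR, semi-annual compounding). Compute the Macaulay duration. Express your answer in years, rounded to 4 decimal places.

4.4468 years

Periodic yield y = 0.0435. Discount each cash flow and weight by its period:
  t   CF        PV=CF/(1+0.0435)^t    t·PV
  1        23.75        22.7599        22.7599
  2        23.75        21.8112        43.6223
  3        23.75        20.9019        62.7058
  4        23.75        20.0306        80.1224
  5        23.75        19.1956        95.9779
  6        23.75        18.3954       110.3723
  7        35.00        25.9789       181.8523
  8        35.00        24.8959       199.1675
  9        35.00        23.8581       214.7230
  10    1,035.00       676.1076     6,761.0760
  Σ                    873.9351     7,772.3794
Price P = Σ PV = 873.9351.
Macaulay duration = Σ(t·PV) / P = 7,772.3794 / 873.9351 = 8.89354 half-year periods.
In years: 8.89354 / 2 = 4.44677 years.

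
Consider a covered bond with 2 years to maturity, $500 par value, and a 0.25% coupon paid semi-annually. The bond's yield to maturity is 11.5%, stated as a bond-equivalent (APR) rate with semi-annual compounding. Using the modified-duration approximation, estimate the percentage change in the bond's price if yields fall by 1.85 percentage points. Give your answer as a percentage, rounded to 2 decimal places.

+3.49%

Periodic yield y = 0.0575. Modified duration first:
  t   CF        PV=CF/(1+0.0575)^t    t·PV
  1        0.625         0.5910         0.5910
  2        0.625         0.5589         1.1178
  3        0.625         0.5285         1.5855
  4      500.625       400.3050     1,601.2201
  Σ                    401.9834     1,604.5143
P = 401.9834; D_Mac = 3.99149 half-year periods = 1.99575 yrs; D_mod = 1.99575/(1+0.0575) = 1.88723 yrs.
ΔP/P ≈ -D_mod · Δy = -1.88723 × (-0.0185) = +0.034914 = +3.4914%.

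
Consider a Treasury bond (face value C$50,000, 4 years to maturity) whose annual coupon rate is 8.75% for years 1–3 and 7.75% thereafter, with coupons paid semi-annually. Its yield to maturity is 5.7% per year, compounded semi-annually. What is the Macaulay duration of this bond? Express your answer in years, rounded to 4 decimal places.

Periodic yield y = 0.0285. Discount each cash flow and weight by its period:
  t   CF        PV=CF/(1+0.0285)^t    t·PV
  1     2,187.50     2,126.8838     2,126.8838
  2     2,187.50     2,067.9473     4,135.8946
  3     2,187.50     2,010.6440     6,031.9319
  4     2,187.50     1,954.9285     7,819.7140
  5     2,187.50     1,900.7569     9,503.7846
  6     2,187.50     1,848.0865    11,088.5188
  7     1,937.50     1,591.5183    11,140.6282
  8    51,937.50    41,480.7569   331,846.0556
  Σ                 54,981.5222   383,693.4115
Price P = Σ PV = 54,981.5222.
Macaulay duration = Σ(t·PV) / P = 383,693.4115 / 54,981.5222 = 6.97859 half-year periods.
In years: 6.97859 / 2 = 3.48929 years.

3.4893 years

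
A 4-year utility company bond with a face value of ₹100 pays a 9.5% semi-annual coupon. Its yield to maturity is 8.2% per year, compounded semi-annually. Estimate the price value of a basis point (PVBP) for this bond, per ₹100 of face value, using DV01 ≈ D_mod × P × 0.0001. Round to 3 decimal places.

Periodic yield y = 0.041.
  t   CF        PV=CF/(1+0.041)^t    t·PV
  1         4.75         4.5629         4.5629
  2         4.75         4.3832         8.7664
  3         4.75         4.2106        12.6317
  4         4.75         4.0447        16.1790
  5         4.75         3.8854        19.4272
  6         4.75         3.7324        22.3945
  7         4.75         3.5854        25.0979
  8       104.75        75.9536       607.6286
  Σ                    104.3583       716.6881
P = 104.3583; D_Mac = 6.86757 half-year periods = 3.43379 yrs; D_mod = 3.29855 yrs.
DV01 ≈ 3.29855 × 104.3583 × 0.0001 = 0.034423.

₹0.034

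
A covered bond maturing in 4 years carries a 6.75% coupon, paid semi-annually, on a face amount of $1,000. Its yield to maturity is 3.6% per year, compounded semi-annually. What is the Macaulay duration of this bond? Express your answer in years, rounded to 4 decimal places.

Periodic yield y = 0.018. Discount each cash flow and weight by its period:
  t   CF        PV=CF/(1+0.018)^t    t·PV
  1        33.75        33.1532        33.1532
  2        33.75        32.5670        65.1341
  3        33.75        31.9912        95.9736
  4        33.75        31.4255       125.7021
  5        33.75        30.8699       154.3494
  6        33.75        30.3240       181.9443
  7        33.75        29.7879       208.5150
  8     1,033.75       896.2585     7,170.0682
  Σ                  1,116.3773     8,034.8399
Price P = Σ PV = 1,116.3773.
Macaulay duration = Σ(t·PV) / P = 8,034.8399 / 1,116.3773 = 7.19724 half-year periods.
In years: 7.19724 / 2 = 3.59862 years.

3.5986 years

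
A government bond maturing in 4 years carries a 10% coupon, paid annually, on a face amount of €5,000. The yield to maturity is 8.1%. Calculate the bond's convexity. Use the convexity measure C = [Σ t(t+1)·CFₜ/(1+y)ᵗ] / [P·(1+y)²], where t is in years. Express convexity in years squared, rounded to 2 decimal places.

With y = 0.081:
  t   CF        PV=CF/(1+0.081)^t    t·PV        t(t+1)·PV
  1       500.00       462.5347       462.5347         925.0694
  2       500.00       427.8767       855.7534       2,567.2601
  3       500.00       395.8156     1,187.4468       4,749.7874
  4     5,500.00     4,027.7260    16,110.9038      80,554.5191
  Σ                  5,313.9529    18,616.6387      88,796.6359
P = 5,313.9529.
Convexity = Σ t(t+1)·PV / [P·(1+y)²] = 88,796.6359 / (5,313.9529 × 1.168561) = 14.29972.

14.30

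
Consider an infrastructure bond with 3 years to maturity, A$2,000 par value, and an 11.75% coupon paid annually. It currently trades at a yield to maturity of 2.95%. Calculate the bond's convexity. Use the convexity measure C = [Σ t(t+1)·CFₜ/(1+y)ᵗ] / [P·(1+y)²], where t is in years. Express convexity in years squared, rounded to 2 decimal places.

9.96

With y = 0.0295:
  t   CF        PV=CF/(1+0.0295)^t    t·PV        t(t+1)·PV
  1       235.00       228.2661       228.2661         456.5323
  2       235.00       221.7253       443.4505       1,330.3515
  3     2,235.00     2,048.3232     6,144.9695      24,579.8779
  Σ                  2,498.3146     6,816.6861      26,366.7617
P = 2,498.3146.
Convexity = Σ t(t+1)·PV / [P·(1+y)²] = 26,366.7617 / (2,498.3146 × 1.059870) = 9.95765.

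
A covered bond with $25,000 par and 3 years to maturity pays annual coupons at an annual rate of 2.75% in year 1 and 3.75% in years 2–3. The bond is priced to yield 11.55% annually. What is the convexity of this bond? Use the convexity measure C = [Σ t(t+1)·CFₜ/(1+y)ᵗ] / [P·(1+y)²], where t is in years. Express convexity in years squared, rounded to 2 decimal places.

9.22

With y = 0.1155:
  t   CF        PV=CF/(1+0.1155)^t    t·PV        t(t+1)·PV
  1       687.50       616.3156       616.3156       1,232.6311
  2       937.50       753.4113     1,506.8226       4,520.4678
  3    25,937.50    18,686.1310    56,058.3931     224,233.5725
  Σ                 20,055.8579    58,181.5313     229,986.6714
P = 20,055.8579.
Convexity = Σ t(t+1)·PV / [P·(1+y)²] = 229,986.6714 / (20,055.8579 × 1.244340) = 9.21557.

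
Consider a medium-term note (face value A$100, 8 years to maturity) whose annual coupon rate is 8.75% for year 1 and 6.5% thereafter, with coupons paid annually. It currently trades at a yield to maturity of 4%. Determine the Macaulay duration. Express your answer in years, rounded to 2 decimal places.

Periodic yield y = 0.04. Discount each cash flow and weight by its year:
  t   CF        PV=CF/(1+0.04)^t    t·PV
  1         8.75         8.4135         8.4135
  2         6.50         6.0096        12.0192
  3         6.50         5.7785        17.3354
  4         6.50         5.5562        22.2249
  5         6.50         5.3425        26.7126
  6         6.50         5.1370        30.8223
  7         6.50         4.9395        34.5763
  8       106.50        77.8185       622.5481
  Σ                    118.9953       774.6522
Price P = Σ PV = 118.9953.
Macaulay duration = Σ(t·PV) / P = 774.6522 / 118.9953 = 6.50994 years.

6.51 years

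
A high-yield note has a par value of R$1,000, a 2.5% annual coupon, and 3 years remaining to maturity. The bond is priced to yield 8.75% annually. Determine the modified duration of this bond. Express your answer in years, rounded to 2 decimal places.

Periodic yield y = 0.0875. First find Macaulay duration:
  t   CF        PV=CF/(1+0.0875)^t    t·PV
  1        25.00        22.9885        22.9885
  2        25.00        21.1389        42.2777
  3     1,025.00       796.9592     2,390.8775
  Σ                    841.0865     2,456.1437
P = 841.0865; Macaulay duration = 2,456.1437 / 841.0865 = 2.92020 years.
Modified duration = D_Mac / (1 + y) = 2.92020 / 1.0875 = 2.68524 years.

2.69 years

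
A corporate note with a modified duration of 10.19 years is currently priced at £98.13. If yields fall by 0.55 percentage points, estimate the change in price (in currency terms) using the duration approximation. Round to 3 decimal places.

+£5.500

Duration approximation: ΔP/P ≈ -D_mod · Δy = -10.19 × (-0.0055) = +0.056045.
ΔP ≈ 98.13 × (+0.056045) = +5.49969585.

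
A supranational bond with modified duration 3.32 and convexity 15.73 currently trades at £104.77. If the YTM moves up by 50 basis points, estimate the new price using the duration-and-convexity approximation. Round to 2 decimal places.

Duration effect: -D_mod·Δy = -3.32 × (+0.005) = -0.016600
Convexity effect: ½·C·(Δy)² = 0.5 × 15.73 × (0.005)² = +0.000196625
ΔP/P ≈ -0.016600 + 0.000196625 = -0.016403375
New price ≈ 104.77 × (1 - 0.016403375) = 103.05141840125.

£103.05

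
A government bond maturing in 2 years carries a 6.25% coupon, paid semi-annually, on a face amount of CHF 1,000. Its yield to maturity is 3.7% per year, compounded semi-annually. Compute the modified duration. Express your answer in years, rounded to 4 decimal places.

1.8785 years

Periodic yield y = 0.0185. First find Macaulay duration:
  t   CF        PV=CF/(1+0.0185)^t    t·PV
  1        31.25        30.6824        30.6824
  2        31.25        30.1251        60.2501
  3        31.25        29.5779        88.7336
  4     1,031.25       958.3405     3,833.3619
  Σ                  1,048.7258     4,013.0280
P = 1,048.7258; Macaulay duration = 4,013.0280 / 1,048.7258 = 3.82658 half-year periods = 1.91329 years.
Modified duration = D_Mac / (1 + y) = 1.91329 / 1.0185 = 1.87853 years.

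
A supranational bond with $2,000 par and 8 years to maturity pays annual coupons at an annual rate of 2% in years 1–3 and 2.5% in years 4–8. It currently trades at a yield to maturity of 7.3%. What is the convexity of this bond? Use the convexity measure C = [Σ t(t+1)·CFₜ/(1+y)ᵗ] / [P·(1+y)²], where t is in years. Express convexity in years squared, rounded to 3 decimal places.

55.282

With y = 0.073:
  t   CF        PV=CF/(1+0.073)^t    t·PV        t(t+1)·PV
  1        40.00        37.2787        37.2787          74.5573
  2        40.00        34.7425        69.4849         208.4548
  3        40.00        32.3788        97.1364         388.5457
  4        50.00        37.7200       150.8798         754.3990
  5        50.00        35.1537       175.7686       1,054.6119
  6        50.00        32.7621       196.5726       1,376.0080
  7        50.00        30.5332       213.7322       1,709.8577
  8     2,050.00     1,166.6916     9,333.5331      84,001.7980
  Σ                  1,407.2605    10,274.3863      89,568.2323
P = 1,407.2605.
Convexity = Σ t(t+1)·PV / [P·(1+y)²] = 89,568.2323 / (1,407.2605 × 1.151329) = 55.28153.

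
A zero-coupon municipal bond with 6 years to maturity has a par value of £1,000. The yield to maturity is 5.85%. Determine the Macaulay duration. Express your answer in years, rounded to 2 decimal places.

6.00 years

A zero-coupon bond has a single cash flow at maturity, so its Macaulay duration equals its maturity: 6 years.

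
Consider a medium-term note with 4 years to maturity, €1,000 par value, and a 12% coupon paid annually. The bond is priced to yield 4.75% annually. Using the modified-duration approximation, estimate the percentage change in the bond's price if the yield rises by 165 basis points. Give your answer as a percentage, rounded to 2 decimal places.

-5.47%

Periodic yield y = 0.0475. Modified duration first:
  t   CF        PV=CF/(1+0.0475)^t    t·PV
  1       120.00       114.5585       114.5585
  2       120.00       109.3637       218.7274
  3       120.00       104.4045       313.2135
  4     1,120.00       930.2547     3,721.0190
  Σ                  1,258.5814     4,367.5183
P = 1,258.5814; D_Mac = 3.47019 yrs; D_mod = 3.47019/(1+0.0475) = 3.31283 yrs.
ΔP/P ≈ -D_mod · Δy = -3.31283 × (+0.0165) = -0.054662 = -5.4662%.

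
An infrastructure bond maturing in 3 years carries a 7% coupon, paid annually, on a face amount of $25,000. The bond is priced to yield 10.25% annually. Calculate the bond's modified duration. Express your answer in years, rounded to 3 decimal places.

2.539 years

Periodic yield y = 0.1025. First find Macaulay duration:
  t   CF        PV=CF/(1+0.1025)^t    t·PV
  1     1,750.00     1,587.3016     1,587.3016
  2     1,750.00     1,439.7293     2,879.4587
  3    26,750.00    19,961.2619    59,883.7856
  Σ                 22,988.2928    64,350.5458
P = 22,988.2928; Macaulay duration = 64,350.5458 / 22,988.2928 = 2.79927 years.
Modified duration = D_Mac / (1 + y) = 2.79927 / 1.1025 = 2.53902 years.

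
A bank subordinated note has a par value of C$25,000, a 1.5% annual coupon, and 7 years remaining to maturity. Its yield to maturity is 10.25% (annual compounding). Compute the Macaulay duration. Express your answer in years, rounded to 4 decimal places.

6.5752 years

Periodic yield y = 0.1025. Discount each cash flow and weight by its year:
  t   CF        PV=CF/(1+0.1025)^t    t·PV
  1       375.00       340.1361       340.1361
  2       375.00       308.5134       617.0269
  3       375.00       279.8308       839.4923
  4       375.00       253.8148     1,015.2590
  5       375.00       230.2175     1,151.0874
  6       375.00       208.8140     1,252.8842
  7    25,375.00    12,816.0993    89,712.6952
  Σ                 14,437.4258    94,928.5810
Price P = Σ PV = 14,437.4258.
Macaulay duration = Σ(t·PV) / P = 94,928.5810 / 14,437.4258 = 6.57517 years.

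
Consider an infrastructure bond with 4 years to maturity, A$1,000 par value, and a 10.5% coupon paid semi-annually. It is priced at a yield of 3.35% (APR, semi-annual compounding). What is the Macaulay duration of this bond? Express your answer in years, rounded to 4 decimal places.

Periodic yield y = 0.01675. Discount each cash flow and weight by its period:
  t   CF        PV=CF/(1+0.01675)^t    t·PV
  1        52.50        51.6351        51.6351
  2        52.50        50.7845       101.5689
  3        52.50        49.9478       149.8435
  4        52.50        49.1250       196.5000
  5        52.50        48.3157       241.5786
  6        52.50        47.5198       285.1185
  7        52.50        46.7369       327.1584
  8     1,052.50       921.5283     7,372.2260
  Σ                  1,265.5931     8,725.6292
Price P = Σ PV = 1,265.5931.
Macaulay duration = Σ(t·PV) / P = 8,725.6292 / 1,265.5931 = 6.89450 half-year periods.
In years: 6.89450 / 2 = 3.44725 years.

3.4472 years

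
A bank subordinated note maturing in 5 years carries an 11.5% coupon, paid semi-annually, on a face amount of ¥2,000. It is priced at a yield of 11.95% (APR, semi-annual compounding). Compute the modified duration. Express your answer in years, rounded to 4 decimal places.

Periodic yield y = 0.05975. First find Macaulay duration:
  t   CF        PV=CF/(1+0.05975)^t    t·PV
  1       115.00       108.5162       108.5162
  2       115.00       102.3979       204.7958
  3       115.00        96.6246       289.8737
  4       115.00        91.1768       364.7070
  5       115.00        86.0361       430.1805
  6       115.00        81.1853       487.1117
  7       115.00        76.6080       536.2557
  8       115.00        72.2887       578.3096
  9       115.00        68.2130       613.9168
  10    2,115.00     1,183.7940    11,837.9396
  Σ                  1,966.8403    15,451.6065
P = 1,966.8403; Macaulay duration = 15,451.6065 / 1,966.8403 = 7.85606 half-year periods = 3.92803 years.
Modified duration = D_Mac / (1 + y) = 3.92803 / 1.05975 = 3.70656 years.

3.7066 years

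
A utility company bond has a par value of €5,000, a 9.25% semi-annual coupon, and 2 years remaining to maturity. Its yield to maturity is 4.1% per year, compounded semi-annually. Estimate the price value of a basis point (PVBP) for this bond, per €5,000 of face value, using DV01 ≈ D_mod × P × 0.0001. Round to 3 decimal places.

Periodic yield y = 0.0205.
  t   CF        PV=CF/(1+0.0205)^t    t·PV
  1       231.25       226.6046       226.6046
  2       231.25       222.0525       444.1051
  3       231.25       217.5919       652.7757
  4     5,231.25     4,823.4018    19,293.6071
  Σ                  5,489.6508    20,617.0925
P = 5,489.6508; D_Mac = 3.75563 half-year periods = 1.87781 yrs; D_mod = 1.84009 yrs.
DV01 ≈ 1.84009 × 5,489.6508 × 0.0001 = 1.010147.

€1.010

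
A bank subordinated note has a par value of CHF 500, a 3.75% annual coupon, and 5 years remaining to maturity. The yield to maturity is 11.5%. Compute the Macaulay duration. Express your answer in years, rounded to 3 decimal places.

Periodic yield y = 0.115. Discount each cash flow and weight by its year:
  t   CF        PV=CF/(1+0.115)^t    t·PV
  1        18.75        16.8161        16.8161
  2        18.75        15.0817        30.1635
  3        18.75        13.5262        40.5787
  4        18.75        12.1311        48.5246
  5       518.75       301.0120     1,505.0599
  Σ                    358.5672     1,641.1428
Price P = Σ PV = 358.5672.
Macaulay duration = Σ(t·PV) / P = 1,641.1428 / 358.5672 = 4.57695 years.

4.577 years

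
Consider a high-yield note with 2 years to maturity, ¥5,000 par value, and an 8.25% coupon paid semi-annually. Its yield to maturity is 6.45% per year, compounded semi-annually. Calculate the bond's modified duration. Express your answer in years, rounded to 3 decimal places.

Periodic yield y = 0.03225. First find Macaulay duration:
  t   CF        PV=CF/(1+0.03225)^t    t·PV
  1       206.25       199.8062       199.8062
  2       206.25       193.5638       387.1276
  3       206.25       187.5164       562.5492
  4     5,206.25     4,585.4869    18,341.9474
  Σ                  5,166.3733    19,491.4305
P = 5,166.3733; Macaulay duration = 19,491.4305 / 5,166.3733 = 3.77275 half-year periods = 1.88637 years.
Modified duration = D_Mac / (1 + y) = 1.88637 / 1.03225 = 1.82744 years.

1.827 years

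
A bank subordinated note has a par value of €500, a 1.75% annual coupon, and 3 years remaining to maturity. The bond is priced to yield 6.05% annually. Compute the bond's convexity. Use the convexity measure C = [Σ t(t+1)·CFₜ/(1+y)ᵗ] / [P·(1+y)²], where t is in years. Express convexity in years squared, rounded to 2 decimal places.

10.41

With y = 0.0605:
  t   CF        PV=CF/(1+0.0605)^t    t·PV        t(t+1)·PV
  1         8.75         8.2508         8.2508          16.5017
  2         8.75         7.7801        15.5603          46.6808
  3       508.75       426.5524     1,279.6572       5,118.6290
  Σ                    442.5834     1,303.4683       5,181.8114
P = 442.5834.
Convexity = Σ t(t+1)·PV / [P·(1+y)²] = 5,181.8114 / (442.5834 × 1.124660) = 10.41035.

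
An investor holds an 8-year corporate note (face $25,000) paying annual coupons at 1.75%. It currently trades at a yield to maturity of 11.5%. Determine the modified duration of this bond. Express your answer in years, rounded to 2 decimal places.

6.54 years

Periodic yield y = 0.115. First find Macaulay duration:
  t   CF        PV=CF/(1+0.115)^t    t·PV
  1       437.50       392.3767       392.3767
  2       437.50       351.9073       703.8147
  3       437.50       315.6120       946.8359
  4       437.50       283.0601     1,132.2402
  5       437.50       253.8655     1,269.3276
  6       437.50       227.6821     1,366.0925
  7       437.50       204.1992     1,429.3942
  8    25,437.50    10,648.1825    85,185.4603
  Σ                 12,676.8854    92,425.5421
P = 12,676.8854; Macaulay duration = 92,425.5421 / 12,676.8854 = 7.29087 years.
Modified duration = D_Mac / (1 + y) = 7.29087 / 1.115 = 6.53890 years.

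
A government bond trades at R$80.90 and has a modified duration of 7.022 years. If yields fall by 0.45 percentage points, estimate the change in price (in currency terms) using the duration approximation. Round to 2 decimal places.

+R$2.56

Duration approximation: ΔP/P ≈ -D_mod · Δy = -7.022 × (-0.0045) = +0.031599.
ΔP ≈ 80.90 × (+0.031599) = +2.5563591.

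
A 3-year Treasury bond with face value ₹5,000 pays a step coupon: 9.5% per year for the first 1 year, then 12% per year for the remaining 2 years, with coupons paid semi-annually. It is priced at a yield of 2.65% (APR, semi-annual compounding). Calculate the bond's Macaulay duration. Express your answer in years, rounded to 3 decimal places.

Periodic yield y = 0.01325. Discount each cash flow and weight by its period:
  t   CF        PV=CF/(1+0.01325)^t    t·PV
  1       237.50       234.3943       234.3943
  2       237.50       231.3292       462.6583
  3       300.00       288.3842       865.1525
  4       300.00       284.6130     1,138.4522
  5       300.00       280.8912     1,404.4562
  6     5,300.00     4,897.5197    29,385.1184
  Σ                  6,217.1316    33,490.2319
Price P = Σ PV = 6,217.1316.
Macaulay duration = Σ(t·PV) / P = 33,490.2319 / 6,217.1316 = 5.38677 half-year periods.
In years: 5.38677 / 2 = 2.69338 years.

2.693 years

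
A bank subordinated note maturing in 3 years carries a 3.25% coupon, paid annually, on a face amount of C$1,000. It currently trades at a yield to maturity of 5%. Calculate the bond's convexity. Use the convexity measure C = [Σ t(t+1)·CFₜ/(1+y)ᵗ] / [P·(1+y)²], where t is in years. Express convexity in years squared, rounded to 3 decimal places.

With y = 0.05:
  t   CF        PV=CF/(1+0.05)^t    t·PV        t(t+1)·PV
  1        32.50        30.9524        30.9524          61.9048
  2        32.50        29.4785        58.9569         176.8707
  3     1,032.50       891.9123     2,675.7370      10,702.9478
  Σ                    952.3432     2,765.6463      10,941.7234
P = 952.3432.
Convexity = Σ t(t+1)·PV / [P·(1+y)²] = 10,941.7234 / (952.3432 × 1.102500) = 10.42110.

10.421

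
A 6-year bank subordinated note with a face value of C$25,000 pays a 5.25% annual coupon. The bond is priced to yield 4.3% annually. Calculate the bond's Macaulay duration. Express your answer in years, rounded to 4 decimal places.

Periodic yield y = 0.043. Discount each cash flow and weight by its year:
  t   CF        PV=CF/(1+0.043)^t    t·PV
  1     1,312.50     1,258.3893     1,258.3893
  2     1,312.50     1,206.5094     2,413.0187
  3     1,312.50     1,156.7683     3,470.3050
  4     1,312.50     1,109.0780     4,436.3119
  5     1,312.50     1,063.3538     5,316.7688
  6    26,312.50    20,438.8409   122,633.0453
  Σ                 26,232.9395   139,527.8389
Price P = Σ PV = 26,232.9395.
Macaulay duration = Σ(t·PV) / P = 139,527.8389 / 26,232.9395 = 5.31880 years.

5.3188 years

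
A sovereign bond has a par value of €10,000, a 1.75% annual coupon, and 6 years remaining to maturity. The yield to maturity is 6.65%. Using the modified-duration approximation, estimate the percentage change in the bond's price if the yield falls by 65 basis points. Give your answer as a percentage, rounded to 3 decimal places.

+3.476%

Periodic yield y = 0.0665. Modified duration first:
  t   CF        PV=CF/(1+0.0665)^t    t·PV
  1       175.00       164.0881       164.0881
  2       175.00       153.8567       307.7133
  3       175.00       144.2632       432.7895
  4       175.00       135.2679       541.0714
  5       175.00       126.8334       634.1672
  6    10,175.00     6,914.6350    41,487.8099
  Σ                  7,638.9443    43,567.6395
P = 7,638.9443; D_Mac = 5.70336 yrs; D_mod = 5.70336/(1+0.0665) = 5.34773 yrs.
ΔP/P ≈ -D_mod · Δy = -5.34773 × (-0.0065) = +0.034760 = +3.4760%.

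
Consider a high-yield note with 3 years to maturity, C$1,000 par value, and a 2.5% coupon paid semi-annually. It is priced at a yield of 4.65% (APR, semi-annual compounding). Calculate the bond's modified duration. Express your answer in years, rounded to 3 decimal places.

Periodic yield y = 0.02325. First find Macaulay duration:
  t   CF        PV=CF/(1+0.02325)^t    t·PV
  1        12.50        12.2160        12.2160
  2        12.50        11.9384        23.8768
  3        12.50        11.6671        35.0014
  4        12.50        11.4021        45.6082
  5        12.50        11.1430        55.7149
  6     1,012.50       882.0730     5,292.4378
  Σ                    940.4395     5,464.8551
P = 940.4395; Macaulay duration = 5,464.8551 / 940.4395 = 5.81096 half-year periods = 2.90548 years.
Modified duration = D_Mac / (1 + y) = 2.90548 / 1.02325 = 2.83946 years.

2.839 years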